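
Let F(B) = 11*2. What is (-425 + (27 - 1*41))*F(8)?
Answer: -9658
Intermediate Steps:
F(B) = 22
(-425 + (27 - 1*41))*F(8) = (-425 + (27 - 1*41))*22 = (-425 + (27 - 41))*22 = (-425 - 14)*22 = -439*22 = -9658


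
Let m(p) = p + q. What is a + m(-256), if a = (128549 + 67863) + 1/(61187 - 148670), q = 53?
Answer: 17164951946/87483 ≈ 1.9621e+5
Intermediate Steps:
m(p) = 53 + p (m(p) = p + 53 = 53 + p)
a = 17182710995/87483 (a = 196412 + 1/(-87483) = 196412 - 1/87483 = 17182710995/87483 ≈ 1.9641e+5)
a + m(-256) = 17182710995/87483 + (53 - 256) = 17182710995/87483 - 203 = 17164951946/87483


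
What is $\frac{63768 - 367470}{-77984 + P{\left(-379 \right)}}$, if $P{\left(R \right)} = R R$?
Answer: $- \frac{303702}{65657} \approx -4.6256$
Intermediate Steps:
$P{\left(R \right)} = R^{2}$
$\frac{63768 - 367470}{-77984 + P{\left(-379 \right)}} = \frac{63768 - 367470}{-77984 + \left(-379\right)^{2}} = - \frac{303702}{-77984 + 143641} = - \frac{303702}{65657}$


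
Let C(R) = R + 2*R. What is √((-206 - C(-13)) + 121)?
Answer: I*√46 ≈ 6.7823*I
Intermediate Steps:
C(R) = 3*R
√((-206 - C(-13)) + 121) = √((-206 - 3*(-13)) + 121) = √((-206 - 1*(-39)) + 121) = √((-206 + 39) + 121) = √(-167 + 121) = √(-46) = I*√46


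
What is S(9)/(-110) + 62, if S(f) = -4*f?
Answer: 3428/55 ≈ 62.327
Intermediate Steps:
S(9)/(-110) + 62 = -4*9/(-110) + 62 = -36*(-1/110) + 62 = 18/55 + 62 = 3428/55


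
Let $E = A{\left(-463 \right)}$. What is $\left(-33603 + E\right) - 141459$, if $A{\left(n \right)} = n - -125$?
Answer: $-175400$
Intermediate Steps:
$A{\left(n \right)} = 125 + n$ ($A{\left(n \right)} = n + 125 = 125 + n$)
$E = -338$ ($E = 125 - 463 = -338$)
$\left(-33603 + E\right) - 141459 = \left(-33603 - 338\right) - 141459 = -33941 - 141459 = -175400$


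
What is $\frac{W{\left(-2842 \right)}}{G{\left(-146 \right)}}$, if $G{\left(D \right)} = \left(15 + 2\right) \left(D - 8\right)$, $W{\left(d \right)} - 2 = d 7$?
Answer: $\frac{9946}{1309} \approx 7.5982$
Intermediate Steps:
$W{\left(d \right)} = 2 + 7 d$ ($W{\left(d \right)} = 2 + d 7 = 2 + 7 d$)
$G{\left(D \right)} = -136 + 17 D$ ($G{\left(D \right)} = 17 \left(-8 + D\right) = -136 + 17 D$)
$\frac{W{\left(-2842 \right)}}{G{\left(-146 \right)}} = \frac{2 + 7 \left(-2842\right)}{-136 + 17 \left(-146\right)} = \frac{2 - 19894}{-136 - 2482} = - \frac{19892}{-2618} = \left(-19892\right) \left(- \frac{1}{2618}\right) = \frac{9946}{1309}$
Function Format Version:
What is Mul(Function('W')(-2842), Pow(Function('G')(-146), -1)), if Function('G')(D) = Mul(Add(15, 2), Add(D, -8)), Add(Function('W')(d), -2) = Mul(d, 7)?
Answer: Rational(9946, 1309) ≈ 7.5982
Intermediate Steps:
Function('W')(d) = Add(2, Mul(7, d)) (Function('W')(d) = Add(2, Mul(d, 7)) = Add(2, Mul(7, d)))
Function('G')(D) = Add(-136, Mul(17, D)) (Function('G')(D) = Mul(17, Add(-8, D)) = Add(-136, Mul(17, D)))
Mul(Function('W')(-2842), Pow(Function('G')(-146), -1)) = Mul(Add(2, Mul(7, -2842)), Pow(Add(-136, Mul(17, -146)), -1)) = Mul(Add(2, -19894), Pow(Add(-136, -2482), -1)) = Mul(-19892, Pow(-2618, -1)) = Mul(-19892, Rational(-1, 2618)) = Rational(9946, 1309)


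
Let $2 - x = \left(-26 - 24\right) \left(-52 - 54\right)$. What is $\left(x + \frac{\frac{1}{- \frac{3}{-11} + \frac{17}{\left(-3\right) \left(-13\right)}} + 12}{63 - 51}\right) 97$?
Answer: $- \frac{624777873}{1216} \approx -5.138 \cdot 10^{5}$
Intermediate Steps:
$x = -5298$ ($x = 2 - \left(-26 - 24\right) \left(-52 - 54\right) = 2 - \left(-50\right) \left(-106\right) = 2 - 5300 = -5298$)
$\left(x + \frac{\frac{1}{- \frac{3}{-11} + \frac{17}{\left(-3\right) \left(-13\right)}} + 12}{63 - 51}\right) 97 = \left(-5298 + \frac{\frac{1}{- \frac{3}{-11} + \frac{17}{\left(-3\right) \left(-13\right)}} + 12}{63 - 51}\right) 97 = \left(-5298 + \frac{\frac{1}{\left(-3\right) \left(- \frac{1}{11}\right) + \frac{17}{39}} + 12}{12}\right) 97 = \left(-5298 + \left(\frac{1}{\frac{3}{11} + 17 \cdot \frac{1}{39}} + 12\right) \frac{1}{12}\right) 97 = \left(-5298 + \left(\frac{1}{\frac{3}{11} + \frac{17}{39}} + 12\right) \frac{1}{12}\right) 97 = \left(-5298 + \left(\frac{1}{\frac{304}{429}} + 12\right) \frac{1}{12}\right) 97 = \left(-5298 + \left(\frac{429}{304} + 12\right) \frac{1}{12}\right) 97 = \left(-5298 + \frac{4077}{304} \cdot \frac{1}{12}\right) 97 = \left(-5298 + \frac{1359}{1216}\right) 97 = \left(- \frac{6441009}{1216}\right) 97 = - \frac{624777873}{1216}$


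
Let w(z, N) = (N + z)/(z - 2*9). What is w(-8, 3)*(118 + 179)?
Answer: 1485/26 ≈ 57.115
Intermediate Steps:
w(z, N) = (N + z)/(-18 + z) (w(z, N) = (N + z)/(z - 18) = (N + z)/(-18 + z))
w(-8, 3)*(118 + 179) = ((3 - 8)/(-18 - 8))*(118 + 179) = (-5/(-26))*297 = -1/26*(-5)*297 = (5/26)*297 = 1485/26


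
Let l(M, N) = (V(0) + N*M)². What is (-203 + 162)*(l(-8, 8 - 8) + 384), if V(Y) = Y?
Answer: -15744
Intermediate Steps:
l(M, N) = M²*N² (l(M, N) = (0 + N*M)² = (0 + M*N)² = (M*N)² = M²*N²)
(-203 + 162)*(l(-8, 8 - 8) + 384) = (-203 + 162)*((-8)²*(8 - 8)² + 384) = -41*(64*0² + 384) = -41*(64*0 + 384) = -41*(0 + 384) = -41*384 = -15744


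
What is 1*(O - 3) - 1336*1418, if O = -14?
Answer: -1894465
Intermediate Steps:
1*(O - 3) - 1336*1418 = 1*(-14 - 3) - 1336*1418 = 1*(-17) - 1894448 = -17 - 1894448 = -1894465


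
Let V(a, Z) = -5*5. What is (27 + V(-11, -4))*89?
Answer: 178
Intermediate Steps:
V(a, Z) = -25
(27 + V(-11, -4))*89 = (27 - 25)*89 = 2*89 = 178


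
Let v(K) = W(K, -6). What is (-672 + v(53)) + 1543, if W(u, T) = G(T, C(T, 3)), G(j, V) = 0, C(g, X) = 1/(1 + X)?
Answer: 871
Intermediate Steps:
W(u, T) = 0
v(K) = 0
(-672 + v(53)) + 1543 = (-672 + 0) + 1543 = -672 + 1543 = 871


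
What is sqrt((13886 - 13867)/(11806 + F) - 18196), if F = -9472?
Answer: I*sqrt(99123684630)/2334 ≈ 134.89*I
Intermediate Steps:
sqrt((13886 - 13867)/(11806 + F) - 18196) = sqrt((13886 - 13867)/(11806 - 9472) - 18196) = sqrt(19/2334 - 18196) = sqrt(-42469445/2334) = I*sqrt(99123684630)/2334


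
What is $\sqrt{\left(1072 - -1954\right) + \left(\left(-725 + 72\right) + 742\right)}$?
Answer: $\sqrt{3115} \approx 55.812$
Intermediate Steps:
$\sqrt{\left(1072 - -1954\right) + \left(\left(-725 + 72\right) + 742\right)} = \sqrt{\left(1072 + 1954\right) + \left(-653 + 742\right)} = \sqrt{3026 + 89} = \sqrt{3115}$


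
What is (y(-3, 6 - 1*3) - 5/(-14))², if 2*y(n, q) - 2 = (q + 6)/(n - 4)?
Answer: 25/49 ≈ 0.51020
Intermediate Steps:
y(n, q) = 1 + (6 + q)/(2*(-4 + n)) (y(n, q) = 1 + ((q + 6)/(n - 4))/2 = 1 + ((6 + q)/(-4 + n))/2 = 1 + (6 + q)/(2*(-4 + n)))
(y(-3, 6 - 1*3) - 5/(-14))² = ((-1 - 3 + (6 - 1*3)/2)/(-4 - 3) - 5/(-14))² = ((-1 - 3 + (6 - 3)/2)/(-7) - 5*(-1/14))² = (-(-1 - 3 + (½)*3)/7 + 5/14)² = (-(-1 - 3 + 3/2)/7 + 5/14)² = (-⅐*(-5/2) + 5/14)² = (5/14 + 5/14)² = (5/7)² = 25/49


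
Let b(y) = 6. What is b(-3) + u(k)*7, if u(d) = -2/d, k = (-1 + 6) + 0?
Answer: 16/5 ≈ 3.2000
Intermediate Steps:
k = 5 (k = 5 + 0 = 5)
b(-3) + u(k)*7 = 6 - 2/5*7 = 6 - 2*⅕*7 = 6 - ⅖*7 = 6 - 14/5 = 16/5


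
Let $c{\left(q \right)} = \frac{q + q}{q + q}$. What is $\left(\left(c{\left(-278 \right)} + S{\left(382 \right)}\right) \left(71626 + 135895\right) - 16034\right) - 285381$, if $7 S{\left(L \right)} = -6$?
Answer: $- \frac{1902384}{7} \approx -2.7177 \cdot 10^{5}$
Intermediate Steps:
$S{\left(L \right)} = - \frac{6}{7}$ ($S{\left(L \right)} = \frac{1}{7} \left(-6\right) = - \frac{6}{7}$)
$c{\left(q \right)} = 1$ ($c{\left(q \right)} = \frac{2 q}{2 q} = 2 q \frac{1}{2 q} = 1$)
$\left(\left(c{\left(-278 \right)} + S{\left(382 \right)}\right) \left(71626 + 135895\right) - 16034\right) - 285381 = \left(\left(1 - \frac{6}{7}\right) \left(71626 + 135895\right) - 16034\right) - 285381 = \left(\frac{1}{7} \cdot 207521 - 16034\right) - 285381 = \left(\frac{207521}{7} - 16034\right) - 285381 = \frac{95283}{7} - 285381 = - \frac{1902384}{7}$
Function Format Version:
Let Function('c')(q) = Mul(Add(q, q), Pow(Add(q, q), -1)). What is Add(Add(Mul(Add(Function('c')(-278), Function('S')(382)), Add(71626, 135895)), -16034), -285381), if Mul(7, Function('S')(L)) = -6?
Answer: Rational(-1902384, 7) ≈ -2.7177e+5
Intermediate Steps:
Function('S')(L) = Rational(-6, 7) (Function('S')(L) = Mul(Rational(1, 7), -6) = Rational(-6, 7))
Function('c')(q) = 1 (Function('c')(q) = Mul(Mul(2, q), Pow(Mul(2, q), -1)) = Mul(Mul(2, q), Mul(Rational(1, 2), Pow(q, -1))) = 1)
Add(Add(Mul(Add(Function('c')(-278), Function('S')(382)), Add(71626, 135895)), -16034), -285381) = Add(Add(Mul(Add(1, Rational(-6, 7)), Add(71626, 135895)), -16034), -285381) = Add(Add(Mul(Rational(1, 7), 207521), -16034), -285381) = Add(Add(Rational(207521, 7), -16034), -285381) = Add(Rational(95283, 7), -285381) = Rational(-1902384, 7)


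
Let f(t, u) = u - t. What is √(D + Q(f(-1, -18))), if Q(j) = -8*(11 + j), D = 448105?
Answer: √448153 ≈ 669.44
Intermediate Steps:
Q(j) = -88 - 8*j
√(D + Q(f(-1, -18))) = √(448105 + (-88 - 8*(-18 - 1*(-1)))) = √(448105 + (-88 - 8*(-18 + 1))) = √(448105 + (-88 - 8*(-17))) = √(448105 + (-88 + 136)) = √(448105 + 48) = √448153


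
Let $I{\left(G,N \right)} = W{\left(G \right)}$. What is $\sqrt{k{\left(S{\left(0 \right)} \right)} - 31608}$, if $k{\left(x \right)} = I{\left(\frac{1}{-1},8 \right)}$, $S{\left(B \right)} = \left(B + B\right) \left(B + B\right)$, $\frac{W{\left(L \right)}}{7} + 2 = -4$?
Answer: $5 i \sqrt{1266} \approx 177.9 i$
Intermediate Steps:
$W{\left(L \right)} = -42$ ($W{\left(L \right)} = -14 + 7 \left(-4\right) = -14 - 28 = -42$)
$I{\left(G,N \right)} = -42$
$S{\left(B \right)} = 4 B^{2}$ ($S{\left(B \right)} = 2 B 2 B = 4 B^{2}$)
$k{\left(x \right)} = -42$
$\sqrt{k{\left(S{\left(0 \right)} \right)} - 31608} = \sqrt{-42 - 31608} = \sqrt{-31650} = 5 i \sqrt{1266}$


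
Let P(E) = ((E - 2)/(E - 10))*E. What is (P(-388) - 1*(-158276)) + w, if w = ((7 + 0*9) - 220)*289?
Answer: 19171421/199 ≈ 96339.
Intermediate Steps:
P(E) = E*(-2 + E)/(-10 + E) (P(E) = ((-2 + E)/(-10 + E))*E = E*(-2 + E)/(-10 + E))
w = -61557 (w = ((7 + 0) - 220)*289 = (7 - 220)*289 = -213*289 = -61557)
(P(-388) - 1*(-158276)) + w = (-388*(-2 - 388)/(-10 - 388) - 1*(-158276)) - 61557 = (-388*(-390)/(-398) + 158276) - 61557 = (-388*(-1/398)*(-390) + 158276) - 61557 = (-75660/199 + 158276) - 61557 = 31421264/199 - 61557 = 19171421/199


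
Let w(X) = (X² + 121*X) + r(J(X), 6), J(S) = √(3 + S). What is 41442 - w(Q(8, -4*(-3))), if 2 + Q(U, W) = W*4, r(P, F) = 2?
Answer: 33758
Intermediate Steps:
Q(U, W) = -2 + 4*W (Q(U, W) = -2 + W*4 = -2 + 4*W)
w(X) = 2 + X² + 121*X (w(X) = (X² + 121*X) + 2 = 2 + X² + 121*X)
41442 - w(Q(8, -4*(-3))) = 41442 - (2 + (-2 + 4*(-4*(-3)))² + 121*(-2 + 4*(-4*(-3)))) = 41442 - (2 + (-2 + 4*12)² + 121*(-2 + 4*12)) = 41442 - (2 + (-2 + 48)² + 121*(-2 + 48)) = 41442 - (2 + 46² + 121*46) = 41442 - (2 + 2116 + 5566) = 41442 - 1*7684 = 41442 - 7684 = 33758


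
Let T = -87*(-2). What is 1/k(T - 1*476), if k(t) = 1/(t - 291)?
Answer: -593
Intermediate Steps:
T = 174
k(t) = 1/(-291 + t)
1/k(T - 1*476) = 1/(1/(-291 + (174 - 1*476))) = 1/(1/(-291 + (174 - 476))) = 1/(1/(-291 - 302)) = 1/(1/(-593)) = 1/(-1/593) = -593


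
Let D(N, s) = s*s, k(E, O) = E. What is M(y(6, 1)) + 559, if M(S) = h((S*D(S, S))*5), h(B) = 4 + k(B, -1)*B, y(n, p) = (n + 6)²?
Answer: 222902511206963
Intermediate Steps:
D(N, s) = s²
y(n, p) = (6 + n)²
h(B) = 4 + B² (h(B) = 4 + B*B = 4 + B²)
M(S) = 4 + 25*S⁶ (M(S) = 4 + ((S*S²)*5)² = 4 + (S³*5)² = 4 + (5*S³)² = 4 + 25*S⁶)
M(y(6, 1)) + 559 = (4 + 25*((6 + 6)²)⁶) + 559 = (4 + 25*(12²)⁶) + 559 = (4 + 25*144⁶) + 559 = (4 + 25*8916100448256) + 559 = (4 + 222902511206400) + 559 = 222902511206404 + 559 = 222902511206963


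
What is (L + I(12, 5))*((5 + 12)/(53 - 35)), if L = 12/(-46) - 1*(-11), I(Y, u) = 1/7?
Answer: 4964/483 ≈ 10.277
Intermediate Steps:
I(Y, u) = ⅐
L = 247/23 (L = 12*(-1/46) + 11 = -6/23 + 11 = 247/23 ≈ 10.739)
(L + I(12, 5))*((5 + 12)/(53 - 35)) = (247/23 + ⅐)*((5 + 12)/(53 - 35)) = 1752*(17/18)/161 = 1752*(17*(1/18))/161 = (1752/161)*(17/18) = 4964/483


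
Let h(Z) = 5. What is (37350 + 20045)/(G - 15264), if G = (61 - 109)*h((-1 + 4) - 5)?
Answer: -57395/15504 ≈ -3.7019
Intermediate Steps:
G = -240 (G = (61 - 109)*5 = -48*5 = -240)
(37350 + 20045)/(G - 15264) = (37350 + 20045)/(-240 - 15264) = 57395/(-15504) = 57395*(-1/15504) = -57395/15504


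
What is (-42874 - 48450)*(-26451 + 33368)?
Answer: -631688108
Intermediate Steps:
(-42874 - 48450)*(-26451 + 33368) = -91324*6917 = -631688108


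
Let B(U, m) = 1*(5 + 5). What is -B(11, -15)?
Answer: -10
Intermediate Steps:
B(U, m) = 10 (B(U, m) = 1*10 = 10)
-B(11, -15) = -1*10 = -10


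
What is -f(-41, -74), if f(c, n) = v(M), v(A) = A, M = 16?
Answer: -16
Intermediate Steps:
f(c, n) = 16
-f(-41, -74) = -1*16 = -16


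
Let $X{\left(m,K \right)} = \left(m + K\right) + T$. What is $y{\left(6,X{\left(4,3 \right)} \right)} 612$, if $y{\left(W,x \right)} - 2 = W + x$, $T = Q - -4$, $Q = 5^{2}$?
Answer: $26928$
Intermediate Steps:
$Q = 25$
$T = 29$ ($T = 25 - -4 = 25 + 4 = 29$)
$X{\left(m,K \right)} = 29 + K + m$ ($X{\left(m,K \right)} = \left(m + K\right) + 29 = \left(K + m\right) + 29 = 29 + K + m$)
$y{\left(W,x \right)} = 2 + W + x$ ($y{\left(W,x \right)} = 2 + \left(W + x\right) = 2 + W + x$)
$y{\left(6,X{\left(4,3 \right)} \right)} 612 = \left(2 + 6 + \left(29 + 3 + 4\right)\right) 612 = \left(2 + 6 + 36\right) 612 = 44 \cdot 612 = 26928$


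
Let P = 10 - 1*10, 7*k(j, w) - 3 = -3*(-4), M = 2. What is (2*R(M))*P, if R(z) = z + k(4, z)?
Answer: 0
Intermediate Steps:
k(j, w) = 15/7 (k(j, w) = 3/7 + (-3*(-4))/7 = 3/7 + (⅐)*12 = 3/7 + 12/7 = 15/7)
P = 0 (P = 10 - 10 = 0)
R(z) = 15/7 + z (R(z) = z + 15/7 = 15/7 + z)
(2*R(M))*P = (2*(15/7 + 2))*0 = (2*(29/7))*0 = (58/7)*0 = 0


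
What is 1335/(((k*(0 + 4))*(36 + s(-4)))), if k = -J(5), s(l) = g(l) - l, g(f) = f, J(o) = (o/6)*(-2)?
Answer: 89/16 ≈ 5.5625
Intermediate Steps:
J(o) = -o/3 (J(o) = (o*(⅙))*(-2) = (o/6)*(-2) = -o/3)
s(l) = 0 (s(l) = l - l = 0)
k = 5/3 (k = -(-1)*5/3 = -1*(-5/3) = 5/3 ≈ 1.6667)
1335/(((k*(0 + 4))*(36 + s(-4)))) = 1335/(((5*(0 + 4)/3)*(36 + 0))) = 1335/((((5/3)*4)*36)) = 1335/(((20/3)*36)) = 1335/240 = 1335*(1/240) = 89/16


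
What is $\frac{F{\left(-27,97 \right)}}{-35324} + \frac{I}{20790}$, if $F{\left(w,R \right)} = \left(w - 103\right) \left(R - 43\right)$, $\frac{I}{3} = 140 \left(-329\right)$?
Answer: $- \frac{5637053}{874269} \approx -6.4477$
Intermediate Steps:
$I = -138180$ ($I = 3 \cdot 140 \left(-329\right) = 3 \left(-46060\right) = -138180$)
$F{\left(w,R \right)} = \left(-103 + w\right) \left(-43 + R\right)$ ($F{\left(w,R \right)} = \left(w - 103\right) \left(-43 + R\right) = \left(-103 + w\right) \left(-43 + R\right)$)
$\frac{F{\left(-27,97 \right)}}{-35324} + \frac{I}{20790} = \frac{4429 - 9991 - -1161 + 97 \left(-27\right)}{-35324} - \frac{138180}{20790} = \left(4429 - 9991 + 1161 - 2619\right) \left(- \frac{1}{35324}\right) - \frac{658}{99} = \left(-7020\right) \left(- \frac{1}{35324}\right) - \frac{658}{99} = \frac{1755}{8831} - \frac{658}{99} = - \frac{5637053}{874269}$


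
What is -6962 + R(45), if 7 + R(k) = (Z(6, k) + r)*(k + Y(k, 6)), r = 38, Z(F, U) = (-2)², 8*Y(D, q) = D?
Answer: -19371/4 ≈ -4842.8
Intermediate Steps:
Y(D, q) = D/8
Z(F, U) = 4
R(k) = -7 + 189*k/4 (R(k) = -7 + (4 + 38)*(k + k/8) = -7 + 42*(9*k/8) = -7 + 189*k/4)
-6962 + R(45) = -6962 + (-7 + (189/4)*45) = -6962 + (-7 + 8505/4) = -6962 + 8477/4 = -19371/4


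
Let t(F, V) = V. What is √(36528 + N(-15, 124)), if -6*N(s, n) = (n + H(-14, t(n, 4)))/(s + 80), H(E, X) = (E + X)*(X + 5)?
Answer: √1388973885/195 ≈ 191.12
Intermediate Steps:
H(E, X) = (5 + X)*(E + X) (H(E, X) = (E + X)*(5 + X) = (5 + X)*(E + X))
N(s, n) = -(-90 + n)/(6*(80 + s)) (N(s, n) = -(n + (4² + 5*(-14) + 5*4 - 14*4))/(6*(s + 80)) = -(n + (16 - 70 + 20 - 56))/(6*(80 + s)) = -(n - 90)/(6*(80 + s)) = -(-90 + n)/(6*(80 + s)))
√(36528 + N(-15, 124)) = √(36528 + (90 - 1*124)/(6*(80 - 15))) = √(36528 + (⅙)*(90 - 124)/65) = √(36528 + (⅙)*(1/65)*(-34)) = √(36528 - 17/195) = √(7122943/195) = √1388973885/195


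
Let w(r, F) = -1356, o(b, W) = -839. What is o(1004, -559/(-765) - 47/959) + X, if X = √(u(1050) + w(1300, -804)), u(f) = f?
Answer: -839 + 3*I*√34 ≈ -839.0 + 17.493*I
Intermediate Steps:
X = 3*I*√34 (X = √(1050 - 1356) = √(-306) = 3*I*√34 ≈ 17.493*I)
o(1004, -559/(-765) - 47/959) + X = -839 + 3*I*√34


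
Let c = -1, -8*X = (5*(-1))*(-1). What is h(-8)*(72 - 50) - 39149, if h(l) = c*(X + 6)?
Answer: -157069/4 ≈ -39267.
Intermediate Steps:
X = -5/8 (X = -5*(-1)*(-1)/8 = -(-5)*(-1)/8 = -1/8*5 = -5/8 ≈ -0.62500)
h(l) = -43/8 (h(l) = -(-5/8 + 6) = -1*43/8 = -43/8)
h(-8)*(72 - 50) - 39149 = -43*(72 - 50)/8 - 39149 = -43/8*22 - 39149 = -473/4 - 39149 = -157069/4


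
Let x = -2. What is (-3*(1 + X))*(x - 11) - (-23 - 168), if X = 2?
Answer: 308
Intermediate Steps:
(-3*(1 + X))*(x - 11) - (-23 - 168) = (-3*(1 + 2))*(-2 - 11) - (-23 - 168) = -3*3*(-13) - 1*(-191) = -9*(-13) + 191 = 117 + 191 = 308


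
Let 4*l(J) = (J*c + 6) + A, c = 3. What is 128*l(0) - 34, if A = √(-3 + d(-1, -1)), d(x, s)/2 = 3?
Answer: 158 + 32*√3 ≈ 213.43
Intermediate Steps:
d(x, s) = 6 (d(x, s) = 2*3 = 6)
A = √3 (A = √(-3 + 6) = √3 ≈ 1.7320)
l(J) = 3/2 + √3/4 + 3*J/4 (l(J) = ((J*3 + 6) + √3)/4 = ((3*J + 6) + √3)/4 = ((6 + 3*J) + √3)/4 = (6 + √3 + 3*J)/4 = 3/2 + √3/4 + 3*J/4)
128*l(0) - 34 = 128*(3/2 + √3/4 + (¾)*0) - 34 = 128*(3/2 + √3/4 + 0) - 34 = 128*(3/2 + √3/4) - 34 = (192 + 32*√3) - 34 = 158 + 32*√3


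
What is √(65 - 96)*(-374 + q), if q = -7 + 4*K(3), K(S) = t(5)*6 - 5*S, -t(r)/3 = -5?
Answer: -81*I*√31 ≈ -450.99*I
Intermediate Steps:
t(r) = 15 (t(r) = -3*(-5) = 15)
K(S) = 90 - 5*S (K(S) = 15*6 - 5*S = 90 - 5*S)
q = 293 (q = -7 + 4*(90 - 5*3) = -7 + 4*(90 - 15) = -7 + 4*75 = -7 + 300 = 293)
√(65 - 96)*(-374 + q) = √(65 - 96)*(-374 + 293) = √(-31)*(-81) = (I*√31)*(-81) = -81*I*√31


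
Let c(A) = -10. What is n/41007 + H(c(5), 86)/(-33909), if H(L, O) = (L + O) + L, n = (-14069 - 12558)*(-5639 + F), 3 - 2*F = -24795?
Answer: -2034524173714/463502121 ≈ -4389.5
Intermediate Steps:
F = 12399 (F = 3/2 - ½*(-24795) = 3/2 + 24795/2 = 12399)
n = -179998520 (n = (-14069 - 12558)*(-5639 + 12399) = -26627*6760 = -179998520)
H(L, O) = O + 2*L
n/41007 + H(c(5), 86)/(-33909) = -179998520/41007 + (86 + 2*(-10))/(-33909) = -179998520*1/41007 + (86 - 20)*(-1/33909) = -179998520/41007 + 66*(-1/33909) = -179998520/41007 - 22/11303 = -2034524173714/463502121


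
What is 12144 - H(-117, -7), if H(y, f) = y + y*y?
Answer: -1428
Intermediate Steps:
H(y, f) = y + y²
12144 - H(-117, -7) = 12144 - (-117)*(1 - 117) = 12144 - (-117)*(-116) = 12144 - 1*13572 = 12144 - 13572 = -1428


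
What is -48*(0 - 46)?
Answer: 2208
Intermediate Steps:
-48*(0 - 46) = -48*(-46) = 2208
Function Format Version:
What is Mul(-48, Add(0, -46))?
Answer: 2208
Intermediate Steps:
Mul(-48, Add(0, -46)) = Mul(-48, -46) = 2208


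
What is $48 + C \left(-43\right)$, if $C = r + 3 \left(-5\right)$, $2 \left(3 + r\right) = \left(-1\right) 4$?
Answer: $908$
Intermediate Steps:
$r = -5$ ($r = -3 + \frac{\left(-1\right) 4}{2} = -3 + \frac{1}{2} \left(-4\right) = -3 - 2 = -5$)
$C = -20$ ($C = -5 + 3 \left(-5\right) = -5 - 15 = -20$)
$48 + C \left(-43\right) = 48 - -860 = 48 + 860 = 908$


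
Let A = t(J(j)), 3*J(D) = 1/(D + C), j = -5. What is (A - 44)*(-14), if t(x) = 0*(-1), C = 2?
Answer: 616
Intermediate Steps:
J(D) = 1/(3*(2 + D)) (J(D) = 1/(3*(D + 2)) = 1/(3*(2 + D)))
t(x) = 0
A = 0
(A - 44)*(-14) = (0 - 44)*(-14) = -44*(-14) = 616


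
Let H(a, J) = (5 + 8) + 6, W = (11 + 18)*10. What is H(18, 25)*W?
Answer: 5510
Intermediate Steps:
W = 290 (W = 29*10 = 290)
H(a, J) = 19 (H(a, J) = 13 + 6 = 19)
H(18, 25)*W = 19*290 = 5510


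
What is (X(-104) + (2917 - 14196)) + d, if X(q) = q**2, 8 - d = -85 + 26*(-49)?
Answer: 904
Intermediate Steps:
d = 1367 (d = 8 - (-85 + 26*(-49)) = 8 - (-85 - 1274) = 8 - 1*(-1359) = 8 + 1359 = 1367)
(X(-104) + (2917 - 14196)) + d = ((-104)**2 + (2917 - 14196)) + 1367 = (10816 - 11279) + 1367 = -463 + 1367 = 904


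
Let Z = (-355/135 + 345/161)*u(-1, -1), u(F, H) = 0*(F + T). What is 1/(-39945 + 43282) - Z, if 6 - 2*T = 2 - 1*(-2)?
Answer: 1/3337 ≈ 0.00029967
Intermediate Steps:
T = 1 (T = 3 - (2 - 1*(-2))/2 = 3 - (2 + 2)/2 = 3 - 1/2*4 = 3 - 2 = 1)
u(F, H) = 0 (u(F, H) = 0*(F + 1) = 0*(1 + F) = 0)
Z = 0 (Z = (-355/135 + 345/161)*0 = (-355*1/135 + 345*(1/161))*0 = (-71/27 + 15/7)*0 = -92/189*0 = 0)
1/(-39945 + 43282) - Z = 1/(-39945 + 43282) - 1*0 = 1/3337 + 0 = 1/3337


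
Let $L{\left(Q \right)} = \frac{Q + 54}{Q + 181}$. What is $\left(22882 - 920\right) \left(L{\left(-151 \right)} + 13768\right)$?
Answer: $\frac{4534527083}{15} \approx 3.023 \cdot 10^{8}$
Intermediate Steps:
$L{\left(Q \right)} = \frac{54 + Q}{181 + Q}$
$\left(22882 - 920\right) \left(L{\left(-151 \right)} + 13768\right) = \left(22882 - 920\right) \left(\frac{54 - 151}{181 - 151} + 13768\right) = 21962 \left(\frac{1}{30} \left(-97\right) + 13768\right) = 21962 \left(- \frac{97}{30} + 13768\right) = 21962 \cdot \frac{412943}{30} = \frac{4534527083}{15}$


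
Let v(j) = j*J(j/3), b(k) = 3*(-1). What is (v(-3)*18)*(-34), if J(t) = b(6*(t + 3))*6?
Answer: -33048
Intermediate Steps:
b(k) = -3
J(t) = -18 (J(t) = -3*6 = -18)
v(j) = -18*j (v(j) = j*(-18) = -18*j)
(v(-3)*18)*(-34) = (-18*(-3)*18)*(-34) = (54*18)*(-34) = 972*(-34) = -33048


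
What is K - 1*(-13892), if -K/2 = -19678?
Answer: 53248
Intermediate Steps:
K = 39356 (K = -2*(-19678) = 39356)
K - 1*(-13892) = 39356 - 1*(-13892) = 39356 + 13892 = 53248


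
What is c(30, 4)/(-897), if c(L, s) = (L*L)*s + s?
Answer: -3604/897 ≈ -4.0178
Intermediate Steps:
c(L, s) = s + s*L**2 (c(L, s) = L**2*s + s = s*L**2 + s = s + s*L**2)
c(30, 4)/(-897) = (4*(1 + 30**2))/(-897) = (4*(1 + 900))*(-1/897) = (4*901)*(-1/897) = 3604*(-1/897) = -3604/897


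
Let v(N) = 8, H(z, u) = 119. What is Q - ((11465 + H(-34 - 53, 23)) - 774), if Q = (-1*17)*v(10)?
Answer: -10946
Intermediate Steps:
Q = -136 (Q = -1*17*8 = -17*8 = -136)
Q - ((11465 + H(-34 - 53, 23)) - 774) = -136 - ((11465 + 119) - 774) = -136 - (11584 - 774) = -136 - 1*10810 = -136 - 10810 = -10946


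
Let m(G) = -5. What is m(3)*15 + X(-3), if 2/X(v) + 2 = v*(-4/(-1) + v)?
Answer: -377/5 ≈ -75.400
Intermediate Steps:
X(v) = 2/(-2 + v*(4 + v)) (X(v) = 2/(-2 + v*(-4/(-1) + v)) = 2/(-2 + v*(-4*(-1) + v)) = 2/(-2 + v*(4 + v)))
m(3)*15 + X(-3) = -5*15 + 2/(-2 + (-3)**2 + 4*(-3)) = -75 + 2/(-2 + 9 - 12) = -75 + 2/(-5) = -75 + 2*(-1/5) = -75 - 2/5 = -377/5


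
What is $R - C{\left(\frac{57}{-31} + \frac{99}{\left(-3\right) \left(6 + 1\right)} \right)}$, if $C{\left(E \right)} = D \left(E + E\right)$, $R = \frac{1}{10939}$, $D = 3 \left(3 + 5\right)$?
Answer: $\frac{746652601}{2373763} \approx 314.54$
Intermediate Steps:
$D = 24$ ($D = 3 \cdot 8 = 24$)
$R = \frac{1}{10939} \approx 9.1416 \cdot 10^{-5}$
$C{\left(E \right)} = 48 E$ ($C{\left(E \right)} = 24 \left(E + E\right) = 24 \cdot 2 E = 48 E$)
$R - C{\left(\frac{57}{-31} + \frac{99}{\left(-3\right) \left(6 + 1\right)} \right)} = \frac{1}{10939} - 48 \left(\frac{57}{-31} + \frac{99}{\left(-3\right) \left(6 + 1\right)}\right) = \frac{1}{10939} - 48 \left(57 \left(- \frac{1}{31}\right) + \frac{99}{\left(-3\right) 7}\right) = \frac{1}{10939} - 48 \left(- \frac{57}{31} + \frac{99}{-21}\right) = \frac{1}{10939} - 48 \left(- \frac{57}{31} + 99 \left(- \frac{1}{21}\right)\right) = \frac{1}{10939} - 48 \left(- \frac{57}{31} - \frac{33}{7}\right) = \frac{1}{10939} - 48 \left(- \frac{1422}{217}\right) = \frac{1}{10939} - - \frac{68256}{217} = \frac{1}{10939} + \frac{68256}{217} = \frac{746652601}{2373763}$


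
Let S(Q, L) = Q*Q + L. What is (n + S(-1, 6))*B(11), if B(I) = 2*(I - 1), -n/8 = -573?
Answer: 91820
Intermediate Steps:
S(Q, L) = L + Q² (S(Q, L) = Q² + L = L + Q²)
n = 4584 (n = -8*(-573) = 4584)
B(I) = -2 + 2*I (B(I) = 2*(-1 + I) = -2 + 2*I)
(n + S(-1, 6))*B(11) = (4584 + (6 + (-1)²))*(-2 + 2*11) = (4584 + (6 + 1))*(-2 + 22) = (4584 + 7)*20 = 4591*20 = 91820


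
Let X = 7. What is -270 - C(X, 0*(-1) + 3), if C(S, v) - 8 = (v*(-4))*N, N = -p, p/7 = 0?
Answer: -278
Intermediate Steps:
p = 0 (p = 7*0 = 0)
N = 0 (N = -1*0 = 0)
C(S, v) = 8 (C(S, v) = 8 + (v*(-4))*0 = 8 - 4*v*0 = 8 + 0 = 8)
-270 - C(X, 0*(-1) + 3) = -270 - 1*8 = -270 - 8 = -278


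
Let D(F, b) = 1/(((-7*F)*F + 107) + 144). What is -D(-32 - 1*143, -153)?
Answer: 1/214124 ≈ 4.6702e-6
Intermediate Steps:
D(F, b) = 1/(251 - 7*F**2) (D(F, b) = 1/((-7*F**2 + 107) + 144) = 1/((107 - 7*F**2) + 144) = 1/(251 - 7*F**2))
-D(-32 - 1*143, -153) = -(-1)/(-251 + 7*(-32 - 1*143)**2) = -(-1)/(-251 + 7*(-32 - 143)**2) = -(-1)/(-251 + 7*(-175)**2) = -(-1)/(-251 + 7*30625) = -(-1)/(-251 + 214375) = -(-1)/214124 = -1*(-1/214124) = 1/214124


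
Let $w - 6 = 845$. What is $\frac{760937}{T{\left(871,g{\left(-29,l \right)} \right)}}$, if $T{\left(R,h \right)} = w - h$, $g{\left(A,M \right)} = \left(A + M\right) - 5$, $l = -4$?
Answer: $\frac{760937}{889} \approx 855.95$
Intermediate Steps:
$g{\left(A,M \right)} = -5 + A + M$
$w = 851$ ($w = 6 + 845 = 851$)
$T{\left(R,h \right)} = 851 - h$
$\frac{760937}{T{\left(871,g{\left(-29,l \right)} \right)}} = \frac{760937}{851 - \left(-5 - 29 - 4\right)} = \frac{760937}{851 - -38} = \frac{760937}{851 + 38} = \frac{760937}{889}$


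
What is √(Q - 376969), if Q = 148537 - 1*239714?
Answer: 7*I*√9554 ≈ 684.21*I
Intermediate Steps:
Q = -91177 (Q = 148537 - 239714 = -91177)
√(Q - 376969) = √(-91177 - 376969) = √(-468146) = 7*I*√9554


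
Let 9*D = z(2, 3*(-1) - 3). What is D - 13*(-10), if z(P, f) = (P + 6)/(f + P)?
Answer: 1168/9 ≈ 129.78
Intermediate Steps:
z(P, f) = (6 + P)/(P + f)
D = -2/9 (D = ((6 + 2)/(2 + (3*(-1) - 3)))/9 = (8/(2 + (-3 - 3)))/9 = (8/(2 - 6))/9 = (8/(-4))/9 = (-¼*8)/9 = (⅑)*(-2) = -2/9 ≈ -0.22222)
D - 13*(-10) = -2/9 - 13*(-10) = -2/9 + 130 = 1168/9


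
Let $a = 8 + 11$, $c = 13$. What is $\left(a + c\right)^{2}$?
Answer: $1024$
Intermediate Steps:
$a = 19$
$\left(a + c\right)^{2} = \left(19 + 13\right)^{2} = 32^{2} = 1024$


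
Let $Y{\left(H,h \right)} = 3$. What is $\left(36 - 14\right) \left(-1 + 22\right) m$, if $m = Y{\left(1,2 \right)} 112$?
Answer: $155232$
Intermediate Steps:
$m = 336$ ($m = 3 \cdot 112 = 336$)
$\left(36 - 14\right) \left(-1 + 22\right) m = \left(36 - 14\right) \left(-1 + 22\right) 336 = 22 \cdot 21 \cdot 336 = 462 \cdot 336 = 155232$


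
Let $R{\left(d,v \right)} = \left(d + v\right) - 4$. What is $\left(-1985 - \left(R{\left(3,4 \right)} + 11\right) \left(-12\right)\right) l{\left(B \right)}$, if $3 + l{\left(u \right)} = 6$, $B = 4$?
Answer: $-5451$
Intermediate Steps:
$R{\left(d,v \right)} = -4 + d + v$
$l{\left(u \right)} = 3$ ($l{\left(u \right)} = -3 + 6 = 3$)
$\left(-1985 - \left(R{\left(3,4 \right)} + 11\right) \left(-12\right)\right) l{\left(B \right)} = \left(-1985 - \left(\left(-4 + 3 + 4\right) + 11\right) \left(-12\right)\right) 3 = \left(-1985 - \left(3 + 11\right) \left(-12\right)\right) 3 = \left(-1985 - 14 \left(-12\right)\right) 3 = \left(-1985 - -168\right) 3 = \left(-1985 + 168\right) 3 = \left(-1817\right) 3 = -5451$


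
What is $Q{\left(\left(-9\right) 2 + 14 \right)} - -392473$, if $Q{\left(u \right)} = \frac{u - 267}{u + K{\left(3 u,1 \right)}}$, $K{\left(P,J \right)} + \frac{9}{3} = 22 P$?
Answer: $392474$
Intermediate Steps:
$K{\left(P,J \right)} = -3 + 22 P$
$Q{\left(u \right)} = \frac{-267 + u}{-3 + 67 u}$ ($Q{\left(u \right)} = \frac{u - 267}{u + \left(-3 + 22 \cdot 3 u\right)} = \frac{-267 + u}{u + \left(-3 + 66 u\right)} = \frac{-267 + u}{-3 + 67 u}$)
$Q{\left(\left(-9\right) 2 + 14 \right)} - -392473 = \frac{-267 + \left(\left(-9\right) 2 + 14\right)}{-3 + 67 \left(\left(-9\right) 2 + 14\right)} - -392473 = \frac{-267 + \left(-18 + 14\right)}{-3 + 67 \left(-18 + 14\right)} + 392473 = \frac{-267 - 4}{-3 + 67 \left(-4\right)} + 392473 = \frac{1}{-3 - 268} \left(-271\right) + 392473 = \frac{1}{-271} \left(-271\right) + 392473 = \left(- \frac{1}{271}\right) \left(-271\right) + 392473 = 1 + 392473 = 392474$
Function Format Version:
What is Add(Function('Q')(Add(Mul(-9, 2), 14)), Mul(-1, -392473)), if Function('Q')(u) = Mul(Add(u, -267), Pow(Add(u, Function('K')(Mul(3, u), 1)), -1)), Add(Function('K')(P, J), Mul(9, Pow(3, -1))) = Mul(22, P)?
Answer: 392474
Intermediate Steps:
Function('K')(P, J) = Add(-3, Mul(22, P))
Function('Q')(u) = Mul(Pow(Add(-3, Mul(67, u)), -1), Add(-267, u)) (Function('Q')(u) = Mul(Add(u, -267), Pow(Add(u, Add(-3, Mul(22, Mul(3, u)))), -1)) = Mul(Add(-267, u), Pow(Add(u, Add(-3, Mul(66, u))), -1)) = Mul(Add(-267, u), Pow(Add(-3, Mul(67, u)), -1)) = Mul(Pow(Add(-3, Mul(67, u)), -1), Add(-267, u)))
Add(Function('Q')(Add(Mul(-9, 2), 14)), Mul(-1, -392473)) = Add(Mul(Pow(Add(-3, Mul(67, Add(Mul(-9, 2), 14))), -1), Add(-267, Add(Mul(-9, 2), 14))), Mul(-1, -392473)) = Add(Mul(Pow(Add(-3, Mul(67, Add(-18, 14))), -1), Add(-267, Add(-18, 14))), 392473) = Add(Mul(Pow(Add(-3, Mul(67, -4)), -1), Add(-267, -4)), 392473) = Add(Mul(Pow(Add(-3, -268), -1), -271), 392473) = Add(Mul(Pow(-271, -1), -271), 392473) = Add(Mul(Rational(-1, 271), -271), 392473) = Add(1, 392473) = 392474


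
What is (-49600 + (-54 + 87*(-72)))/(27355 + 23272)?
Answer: -55918/50627 ≈ -1.1045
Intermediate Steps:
(-49600 + (-54 + 87*(-72)))/(27355 + 23272) = (-49600 + (-54 - 6264))/50627 = (-49600 - 6318)*(1/50627) = -55918*1/50627 = -55918/50627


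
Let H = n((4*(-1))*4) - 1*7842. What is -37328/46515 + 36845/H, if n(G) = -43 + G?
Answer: -2008773703/367515015 ≈ -5.4658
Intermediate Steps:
H = -7901 (H = (-43 + (4*(-1))*4) - 1*7842 = (-43 - 4*4) - 7842 = (-43 - 16) - 7842 = -59 - 7842 = -7901)
-37328/46515 + 36845/H = -37328/46515 + 36845/(-7901) = -37328*1/46515 + 36845*(-1/7901) = -37328/46515 - 36845/7901 = -2008773703/367515015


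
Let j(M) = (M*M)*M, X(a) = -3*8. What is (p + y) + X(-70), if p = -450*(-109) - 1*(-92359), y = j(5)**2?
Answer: 157010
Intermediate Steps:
X(a) = -24
j(M) = M**3 (j(M) = M**2*M = M**3)
y = 15625 (y = (5**3)**2 = 125**2 = 15625)
p = 141409 (p = 49050 + 92359 = 141409)
(p + y) + X(-70) = (141409 + 15625) - 24 = 157034 - 24 = 157010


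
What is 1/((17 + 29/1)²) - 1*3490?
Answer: -7384839/2116 ≈ -3490.0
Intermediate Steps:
1/((17 + 29/1)²) - 1*3490 = 1/((17 + 29*1)²) - 3490 = 1/((17 + 29)²) - 3490 = 1/(46²) - 3490 = 1/2116 - 3490 = -7384839/2116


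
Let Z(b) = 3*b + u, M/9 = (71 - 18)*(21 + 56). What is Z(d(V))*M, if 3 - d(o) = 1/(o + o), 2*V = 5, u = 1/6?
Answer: 3146451/10 ≈ 3.1465e+5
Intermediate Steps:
u = ⅙ (u = 1*(⅙) = ⅙ ≈ 0.16667)
M = 36729 (M = 9*((71 - 18)*(21 + 56)) = 9*(53*77) = 9*4081 = 36729)
V = 5/2 (V = (½)*5 = 5/2 ≈ 2.5000)
d(o) = 3 - 1/(2*o) (d(o) = 3 - 1/(o + o) = 3 - 1/(2*o))
Z(b) = ⅙ + 3*b (Z(b) = 3*b + ⅙ = ⅙ + 3*b)
Z(d(V))*M = (⅙ + 3*(3 - 1/(2*5/2)))*36729 = (⅙ + 3*(3 - ½*⅖))*36729 = (⅙ + 3*(3 - ⅕))*36729 = (⅙ + 3*(14/5))*36729 = (⅙ + 42/5)*36729 = (257/30)*36729 = 3146451/10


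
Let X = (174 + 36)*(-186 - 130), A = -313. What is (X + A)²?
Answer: 4445288929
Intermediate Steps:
X = -66360 (X = 210*(-316) = -66360)
(X + A)² = (-66360 - 313)² = (-66673)² = 4445288929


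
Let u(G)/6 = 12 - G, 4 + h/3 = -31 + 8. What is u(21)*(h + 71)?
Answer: 540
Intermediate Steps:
h = -81 (h = -12 + 3*(-31 + 8) = -12 + 3*(-23) = -12 - 69 = -81)
u(G) = 72 - 6*G (u(G) = 6*(12 - G) = 72 - 6*G)
u(21)*(h + 71) = (72 - 6*21)*(-81 + 71) = (72 - 126)*(-10) = -54*(-10) = 540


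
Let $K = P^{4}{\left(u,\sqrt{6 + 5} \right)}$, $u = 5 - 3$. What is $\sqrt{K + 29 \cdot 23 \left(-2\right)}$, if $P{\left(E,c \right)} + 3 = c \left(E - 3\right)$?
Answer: $\sqrt{-538 + 240 \sqrt{11}} \approx 16.062$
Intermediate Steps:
$u = 2$
$P{\left(E,c \right)} = -3 + c \left(-3 + E\right)$ ($P{\left(E,c \right)} = -3 + c \left(E - 3\right) = -3 + c \left(-3 + E\right)$)
$K = \left(-3 - \sqrt{11}\right)^{4}$ ($K = \left(-3 - 3 \sqrt{6 + 5} + 2 \sqrt{6 + 5}\right)^{4} = \left(-3 - 3 \sqrt{11} + 2 \sqrt{11}\right)^{4} = \left(-3 - \sqrt{11}\right)^{4} \approx 1592.0$)
$\sqrt{K + 29 \cdot 23 \left(-2\right)} = \sqrt{\left(3 + \sqrt{11}\right)^{4} + 29 \cdot 23 \left(-2\right)} = \sqrt{\left(3 + \sqrt{11}\right)^{4} + 667 \left(-2\right)} = \sqrt{\left(3 + \sqrt{11}\right)^{4} - 1334} = \sqrt{-1334 + \left(3 + \sqrt{11}\right)^{4}}$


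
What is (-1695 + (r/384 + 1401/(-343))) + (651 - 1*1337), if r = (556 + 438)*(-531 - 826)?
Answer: -388401275/65856 ≈ -5897.7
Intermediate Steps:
r = -1348858 (r = 994*(-1357) = -1348858)
(-1695 + (r/384 + 1401/(-343))) + (651 - 1*1337) = (-1695 + (-1348858/384 + 1401/(-343))) + (651 - 1*1337) = (-1695 + (-1348858*1/384 + 1401*(-1/343))) + (651 - 1337) = (-1695 + (-674429/192 - 1401/343)) - 686 = (-1695 - 231598139/65856) - 686 = -343224059/65856 - 686 = -388401275/65856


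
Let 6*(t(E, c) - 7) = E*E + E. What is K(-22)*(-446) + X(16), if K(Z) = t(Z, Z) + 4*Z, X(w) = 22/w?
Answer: 14283/8 ≈ 1785.4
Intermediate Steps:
t(E, c) = 7 + E/6 + E**2/6 (t(E, c) = 7 + (E*E + E)/6 = 7 + (E**2 + E)/6 = 7 + (E + E**2)/6 = 7 + (E/6 + E**2/6) = 7 + E/6 + E**2/6)
K(Z) = 7 + Z**2/6 + 25*Z/6 (K(Z) = (7 + Z/6 + Z**2/6) + 4*Z = 7 + Z**2/6 + 25*Z/6)
K(-22)*(-446) + X(16) = (7 + (1/6)*(-22)**2 + (25/6)*(-22))*(-446) + 22/16 = (7 + (1/6)*484 - 275/3)*(-446) + 22*(1/16) = (7 + 242/3 - 275/3)*(-446) + 11/8 = -4*(-446) + 11/8 = 1784 + 11/8 = 14283/8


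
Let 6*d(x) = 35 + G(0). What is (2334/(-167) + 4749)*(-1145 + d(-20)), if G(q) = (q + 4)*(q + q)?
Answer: -1801589805/334 ≈ -5.3940e+6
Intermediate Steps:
G(q) = 2*q*(4 + q) (G(q) = (4 + q)*(2*q) = 2*q*(4 + q))
d(x) = 35/6 (d(x) = (35 + 2*0*(4 + 0))/6 = (35 + 2*0*4)/6 = (35 + 0)/6 = (⅙)*35 = 35/6)
(2334/(-167) + 4749)*(-1145 + d(-20)) = (2334/(-167) + 4749)*(-1145 + 35/6) = (2334*(-1/167) + 4749)*(-6835/6) = (-2334/167 + 4749)*(-6835/6) = (790749/167)*(-6835/6) = -1801589805/334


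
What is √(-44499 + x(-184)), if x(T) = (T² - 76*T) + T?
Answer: √3157 ≈ 56.187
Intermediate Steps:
x(T) = T² - 75*T
√(-44499 + x(-184)) = √(-44499 - 184*(-75 - 184)) = √(-44499 - 184*(-259)) = √(-44499 + 47656) = √3157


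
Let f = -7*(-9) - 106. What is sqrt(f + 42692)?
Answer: sqrt(42649) ≈ 206.52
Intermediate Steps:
f = -43 (f = 63 - 106 = -43)
sqrt(f + 42692) = sqrt(-43 + 42692) = sqrt(42649)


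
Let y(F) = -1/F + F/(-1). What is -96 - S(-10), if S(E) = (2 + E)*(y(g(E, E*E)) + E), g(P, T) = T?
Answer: -24402/25 ≈ -976.08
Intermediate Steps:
y(F) = -F - 1/F (y(F) = -1/F + F*(-1) = -1/F - F = -F - 1/F)
S(E) = (2 + E)*(E - 1/E**2 - E**2) (S(E) = (2 + E)*((-E*E - 1/(E*E)) + E) = (2 + E)*((-E**2 - 1/(E**2)) + E) = (2 + E)*((-E**2 - 1/E**2) + E) = (2 + E)*((-1/E**2 - E**2) + E) = (2 + E)*(E - 1/E**2 - E**2))
-96 - S(-10) = -96 - (-2 - 1*(-10) - 1*(-10)**4 - 1*(-10)**5 + 2*(-10)**3)/(-10)**2 = -96 - (-2 + 10 - 1*10000 - 1*(-100000) + 2*(-1000))/100 = -96 - (-2 + 10 - 10000 + 100000 - 2000)/100 = -96 - 88008/100 = -96 - 1*22002/25 = -96 - 22002/25 = -24402/25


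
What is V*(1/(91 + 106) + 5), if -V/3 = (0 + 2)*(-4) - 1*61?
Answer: 204102/197 ≈ 1036.1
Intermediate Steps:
V = 207 (V = -3*((0 + 2)*(-4) - 1*61) = -3*(2*(-4) - 61) = -3*(-8 - 61) = -3*(-69) = 207)
V*(1/(91 + 106) + 5) = 207*(1/(91 + 106) + 5) = 207*(1/197 + 5) = 207*(986/197) = 204102/197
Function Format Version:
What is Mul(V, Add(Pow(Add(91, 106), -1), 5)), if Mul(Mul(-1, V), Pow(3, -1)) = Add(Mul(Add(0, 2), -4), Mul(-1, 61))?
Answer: Rational(204102, 197) ≈ 1036.1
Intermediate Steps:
V = 207 (V = Mul(-3, Add(Mul(Add(0, 2), -4), Mul(-1, 61))) = Mul(-3, Add(Mul(2, -4), -61)) = Mul(-3, Add(-8, -61)) = Mul(-3, -69) = 207)
Mul(V, Add(Pow(Add(91, 106), -1), 5)) = Mul(207, Add(Pow(Add(91, 106), -1), 5)) = Mul(207, Add(Pow(197, -1), 5)) = Mul(207, Add(Rational(1, 197), 5)) = Mul(207, Rational(986, 197)) = Rational(204102, 197)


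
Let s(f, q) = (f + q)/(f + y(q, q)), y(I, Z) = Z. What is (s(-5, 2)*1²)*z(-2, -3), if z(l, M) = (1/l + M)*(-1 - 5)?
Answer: 21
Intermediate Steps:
s(f, q) = 1 (s(f, q) = (f + q)/(f + q) = 1)
z(l, M) = -6*M - 6/l (z(l, M) = (M + 1/l)*(-6) = -6*M - 6/l)
(s(-5, 2)*1²)*z(-2, -3) = (1*1²)*(-6*(-3) - 6/(-2)) = (1*1)*(18 - 6*(-½)) = 1*(18 + 3) = 1*21 = 21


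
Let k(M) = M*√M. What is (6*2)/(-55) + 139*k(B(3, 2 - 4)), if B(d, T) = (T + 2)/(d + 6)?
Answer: -12/55 ≈ -0.21818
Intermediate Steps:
B(d, T) = (2 + T)/(6 + d)
k(M) = M^(3/2)
(6*2)/(-55) + 139*k(B(3, 2 - 4)) = (6*2)/(-55) + 139*((2 + (2 - 4))/(6 + 3))^(3/2) = 12*(-1/55) + 139*((2 - 2)/9)^(3/2) = -12/55 + 139*((⅑)*0)^(3/2) = -12/55 + 139*0^(3/2) = -12/55 + 139*0 = -12/55 + 0 = -12/55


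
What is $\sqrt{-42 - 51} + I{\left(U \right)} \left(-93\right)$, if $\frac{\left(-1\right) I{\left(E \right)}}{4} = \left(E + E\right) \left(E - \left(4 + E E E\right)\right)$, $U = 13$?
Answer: $-21162336 + i \sqrt{93} \approx -2.1162 \cdot 10^{7} + 9.6436 i$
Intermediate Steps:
$I{\left(E \right)} = - 8 E \left(-4 + E - E^{3}\right)$ ($I{\left(E \right)} = - 4 \left(E + E\right) \left(E - \left(4 + E E E\right)\right) = - 4 \cdot 2 E \left(E - \left(4 + E^{2} E\right)\right) = - 4 \cdot 2 E \left(E - \left(4 + E^{3}\right)\right) = - 4 \cdot 2 E \left(-4 + E - E^{3}\right) = - 8 E \left(-4 + E - E^{3}\right)$)
$\sqrt{-42 - 51} + I{\left(U \right)} \left(-93\right) = \sqrt{-42 - 51} + 8 \cdot 13 \left(4 + 13^{3} - 13\right) \left(-93\right) = \sqrt{-93} + 8 \cdot 13 \left(4 + 2197 - 13\right) \left(-93\right) = i \sqrt{93} + 8 \cdot 13 \cdot 2188 \left(-93\right) = i \sqrt{93} + 227552 \left(-93\right) = i \sqrt{93} - 21162336 = -21162336 + i \sqrt{93}$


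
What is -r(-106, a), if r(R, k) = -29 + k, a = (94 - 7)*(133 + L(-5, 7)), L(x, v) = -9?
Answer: -10759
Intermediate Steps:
a = 10788 (a = (94 - 7)*(133 - 9) = 87*124 = 10788)
-r(-106, a) = -(-29 + 10788) = -1*10759 = -10759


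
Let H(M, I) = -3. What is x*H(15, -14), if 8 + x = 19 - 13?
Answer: 6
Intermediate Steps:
x = -2 (x = -8 + (19 - 13) = -8 + 6 = -2)
x*H(15, -14) = -2*(-3) = 6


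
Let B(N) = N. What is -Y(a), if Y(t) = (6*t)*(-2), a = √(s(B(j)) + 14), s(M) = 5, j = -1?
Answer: 12*√19 ≈ 52.307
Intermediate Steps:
a = √19 (a = √(5 + 14) = √19 ≈ 4.3589)
Y(t) = -12*t
-Y(a) = -(-12)*√19 = 12*√19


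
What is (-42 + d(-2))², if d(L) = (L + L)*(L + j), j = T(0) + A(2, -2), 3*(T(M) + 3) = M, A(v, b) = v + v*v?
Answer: 2116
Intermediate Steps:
A(v, b) = v + v²
T(M) = -3 + M/3
j = 3 (j = (-3 + (⅓)*0) + 2*(1 + 2) = (-3 + 0) + 2*3 = -3 + 6 = 3)
d(L) = 2*L*(3 + L) (d(L) = (L + L)*(L + 3) = (2*L)*(3 + L) = 2*L*(3 + L))
(-42 + d(-2))² = (-42 + 2*(-2)*(3 - 2))² = (-42 + 2*(-2)*1)² = (-42 - 4)² = (-46)² = 2116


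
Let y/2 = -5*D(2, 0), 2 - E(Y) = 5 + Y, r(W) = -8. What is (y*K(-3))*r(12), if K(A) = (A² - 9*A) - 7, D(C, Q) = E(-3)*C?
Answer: 0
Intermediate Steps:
E(Y) = -3 - Y (E(Y) = 2 - (5 + Y) = 2 + (-5 - Y) = -3 - Y)
D(C, Q) = 0 (D(C, Q) = (-3 - 1*(-3))*C = (-3 + 3)*C = 0*C = 0)
K(A) = -7 + A² - 9*A
y = 0 (y = 2*(-5*0) = 2*0 = 0)
(y*K(-3))*r(12) = (0*(-7 + (-3)² - 9*(-3)))*(-8) = (0*(-7 + 9 + 27))*(-8) = (0*29)*(-8) = 0*(-8) = 0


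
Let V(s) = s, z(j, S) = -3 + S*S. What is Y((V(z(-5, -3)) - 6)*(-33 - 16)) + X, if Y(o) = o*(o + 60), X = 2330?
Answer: 2330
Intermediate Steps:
z(j, S) = -3 + S²
Y(o) = o*(60 + o)
Y((V(z(-5, -3)) - 6)*(-33 - 16)) + X = (((-3 + (-3)²) - 6)*(-33 - 16))*(60 + ((-3 + (-3)²) - 6)*(-33 - 16)) + 2330 = (((-3 + 9) - 6)*(-49))*(60 + ((-3 + 9) - 6)*(-49)) + 2330 = ((6 - 6)*(-49))*(60 + (6 - 6)*(-49)) + 2330 = (0*(-49))*(60 + 0*(-49)) + 2330 = 0*(60 + 0) + 2330 = 0*60 + 2330 = 0 + 2330 = 2330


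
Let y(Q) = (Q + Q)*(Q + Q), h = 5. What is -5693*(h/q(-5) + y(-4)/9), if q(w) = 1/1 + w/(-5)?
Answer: -984889/18 ≈ -54716.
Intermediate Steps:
y(Q) = 4*Q² (y(Q) = (2*Q)*(2*Q) = 4*Q²)
q(w) = 1 - w/5 (q(w) = 1*1 + w*(-⅕) = 1 - w/5)
-5693*(h/q(-5) + y(-4)/9) = -5693*(5/(1 - ⅕*(-5)) + (4*(-4)²)/9) = -5693*(5/(1 + 1) + (4*16)*(⅑)) = -5693*(5/2 + 64*(⅑)) = -5693*(5*(½) + 64/9) = -5693*(5/2 + 64/9) = -5693*173/18 = -984889/18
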